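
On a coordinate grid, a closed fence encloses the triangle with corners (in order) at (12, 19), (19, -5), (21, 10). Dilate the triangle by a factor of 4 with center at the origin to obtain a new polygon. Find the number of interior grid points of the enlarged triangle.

By the shoelace formula, twice the signed area is |(12·(-5) − 19·19) + (19·10 − 21·(-5)) + (21·19 − 12·10)| = 153, so the area is 76.5.
Along each edge there are gcd(|Δx|,|Δy|)+1 lattice points, so counting each shared vertex once the boundary has gcd(7,24) + gcd(2,15) + gcd(9,9) = 1+1+9 = 11.
Scaling by 4 multiplies the area by 4² = 16 (so the new area is 1224) and multiplies the boundary lattice-point count by 4, giving 44.
By Pick's theorem, the interior count of the dilated polygon is 1224 − 44/2 + 1 = 1203.

1203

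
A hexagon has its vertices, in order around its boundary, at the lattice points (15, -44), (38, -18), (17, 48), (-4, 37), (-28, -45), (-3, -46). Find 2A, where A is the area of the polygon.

The shoelace formula gives twice the area as |(15·(-18) − 38·(-44)) + (38·48 − 17·(-18)) + (17·37 − (-4)·48) + ((-4)·(-45) − (-28)·37) + ((-28)·(-46) − (-3)·(-45)) + ((-3)·(-44) − 15·(-46))| = 7544, so the area is 3772.

7544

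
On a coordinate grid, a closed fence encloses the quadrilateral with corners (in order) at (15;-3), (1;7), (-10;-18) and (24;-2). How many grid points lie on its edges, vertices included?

Summing gcd(|Δx|,|Δy|) over the edges gives the boundary count: gcd(14,10) + gcd(11,25) + gcd(34,16) + gcd(9,1) = 2+1+2+1 = 6.

6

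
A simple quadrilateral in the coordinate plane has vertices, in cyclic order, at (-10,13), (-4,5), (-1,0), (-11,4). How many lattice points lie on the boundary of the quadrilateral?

6

Summing gcd(|Δx|,|Δy|) over the edges gives the boundary count: gcd(6,8) + gcd(3,5) + gcd(10,4) + gcd(1,9) = 2+1+2+1 = 6.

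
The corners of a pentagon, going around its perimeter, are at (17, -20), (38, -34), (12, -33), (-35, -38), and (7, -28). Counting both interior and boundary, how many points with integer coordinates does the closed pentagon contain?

By the shoelace formula, twice the signed area is |(17·(-34) − 38·(-20)) + (38·(-33) − 12·(-34)) + (12·(-38) − (-35)·(-33)) + ((-35)·(-28) − 7·(-38)) + (7·(-20) − 17·(-28))| = 693, so the area is 693/2.
The number of boundary lattice points is Σ gcd(|Δx|,|Δy|) = gcd(21,14) + gcd(26,1) + gcd(47,5) + gcd(42,10) + gcd(10,8) = 7+1+1+2+2 = 13.
Pick's theorem gives I = A − B/2 + 1 = 693/2 − 13/2 + 1 = 341, so the closed region contains I + B = 341 + 13 = 354 lattice points.

354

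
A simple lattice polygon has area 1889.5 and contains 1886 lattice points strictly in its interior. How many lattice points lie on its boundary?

Pick's theorem gives A = I + B/2 − 1, so B = 2(A − I + 1) = 2(1889.5 − 1886 + 1) = 9.

9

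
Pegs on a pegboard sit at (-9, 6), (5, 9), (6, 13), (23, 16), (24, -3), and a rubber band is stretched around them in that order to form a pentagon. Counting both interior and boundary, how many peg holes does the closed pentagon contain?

324

The shoelace formula gives twice the area as |((-9)·9 − 5·6) + (5·13 − 6·9) + (6·16 − 23·13) + (23·(-3) − 24·16) + (24·6 − (-9)·(-3))| = 639, so the area is 319.5.
Along each edge there are gcd(|Δx|,|Δy|)+1 lattice points, so counting each shared vertex once the boundary has gcd(14,3) + gcd(1,4) + gcd(17,3) + gcd(1,19) + gcd(33,9) = 1+1+1+1+3 = 7.
Pick's theorem gives I = A − B/2 + 1 = 319.5 − 7/2 + 1 = 317, so the closed region contains I + B = 317 + 7 = 324 lattice points.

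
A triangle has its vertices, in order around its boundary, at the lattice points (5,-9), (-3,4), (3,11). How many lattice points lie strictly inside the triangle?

Using the shoelace formula, 2A = |[5·4 − (-3)·(-9)] + [(-3)·11 − 3·4] + [3·(-9) − 5·11]| = 134, so the area is 67.
Along each edge there are gcd(|Δx|,|Δy|)+1 lattice points, so counting each shared vertex once the boundary has gcd(8,13) + gcd(6,7) + gcd(2,20) = 1+1+2 = 4.
Pick's theorem gives I = A − B/2 + 1 = 67 − 4/2 + 1 = 66.

66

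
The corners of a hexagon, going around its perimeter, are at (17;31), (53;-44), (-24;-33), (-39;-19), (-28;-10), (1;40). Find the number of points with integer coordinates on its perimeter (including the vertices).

18

Summing gcd(|Δx|,|Δy|) over the edges gives the boundary count: gcd(36,75) + gcd(77,11) + gcd(15,14) + gcd(11,9) + gcd(29,50) + gcd(16,9) = 3+11+1+1+1+1 = 18.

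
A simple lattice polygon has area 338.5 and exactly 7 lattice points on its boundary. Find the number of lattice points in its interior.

Pick's theorem A = I + B/2 − 1 rearranges to I = A − B/2 + 1 = 338.5 − 7/2 + 1 = 336.

336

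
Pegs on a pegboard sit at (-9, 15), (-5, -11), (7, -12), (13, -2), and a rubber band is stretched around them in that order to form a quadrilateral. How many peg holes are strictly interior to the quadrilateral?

313

By the shoelace formula, twice the signed area is |[(-9)·(-11) − (-5)·15] + [(-5)·(-12) − 7·(-11)] + [7·(-2) − 13·(-12)] + [13·15 − (-9)·(-2)]| = 630, so the area is 315.
The number of boundary lattice points is Σ gcd(|Δx|,|Δy|) = gcd(4,26) + gcd(12,1) + gcd(6,10) + gcd(22,17) = 2+1+2+1 = 6.
Pick's theorem gives I = A − B/2 + 1 = 315 − 6/2 + 1 = 313.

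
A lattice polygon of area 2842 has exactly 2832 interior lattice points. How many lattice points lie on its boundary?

22

Pick's theorem gives A = I + B/2 − 1, so B = 2(A − I + 1) = 2(2842 − 2832 + 1) = 22.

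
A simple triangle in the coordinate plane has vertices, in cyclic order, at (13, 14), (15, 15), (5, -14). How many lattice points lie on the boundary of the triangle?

The number of boundary lattice points is Σ gcd(|Δx|,|Δy|) = gcd(2,1) + gcd(10,29) + gcd(8,28) = 1+1+4 = 6.

6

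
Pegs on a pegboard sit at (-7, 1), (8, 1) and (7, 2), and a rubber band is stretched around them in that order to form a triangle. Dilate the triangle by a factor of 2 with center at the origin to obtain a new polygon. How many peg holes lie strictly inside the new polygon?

By the shoelace formula, twice the signed area is |((-7)·1 − 8·1) + (8·2 − 7·1) + (7·1 − (-7)·2)| = 15, so the area is 15/2.
Summing gcd(|Δx|,|Δy|) over the edges gives the boundary count: gcd(15,0) + gcd(1,1) + gcd(14,1) = 15+1+1 = 17.
Scaling by 2 multiplies the area by 2² = 4 (so the new area is 30) and multiplies the boundary lattice-point count by 2, giving 34.
By Pick's theorem, the interior count of the dilated polygon is 30 − 34/2 + 1 = 14.

14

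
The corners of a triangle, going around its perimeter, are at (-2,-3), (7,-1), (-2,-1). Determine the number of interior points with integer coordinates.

By the shoelace formula, twice the signed area is |[(-2)·(-1) − 7·(-3)] + [7·(-1) − (-2)·(-1)] + [(-2)·(-3) − (-2)·(-1)]| = 18, so the area is 9.
Along each edge there are gcd(|Δx|,|Δy|)+1 lattice points, so counting each shared vertex once the boundary has gcd(9,2) + gcd(9,0) + gcd(0,2) = 1+9+2 = 12.
Pick's theorem gives I = A − B/2 + 1 = 9 − 12/2 + 1 = 4.

4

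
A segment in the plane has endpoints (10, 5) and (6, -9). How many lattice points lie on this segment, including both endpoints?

3

The number of lattice points on a segment between lattice points is gcd(|Δx|,|Δy|) + 1 = gcd(4,14) + 1 = 2 + 1 = 3.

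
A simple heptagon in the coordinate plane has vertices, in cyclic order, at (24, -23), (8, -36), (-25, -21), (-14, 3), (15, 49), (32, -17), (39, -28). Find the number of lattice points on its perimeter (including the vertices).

Summing gcd(|Δx|,|Δy|) over the edges gives the boundary count: gcd(16,13) + gcd(33,15) + gcd(11,24) + gcd(29,46) + gcd(17,66) + gcd(7,11) + gcd(15,5) = 1+3+1+1+1+1+5 = 13.

13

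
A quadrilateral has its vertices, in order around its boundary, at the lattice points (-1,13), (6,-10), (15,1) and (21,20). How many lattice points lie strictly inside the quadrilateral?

The shoelace formula gives twice the area as |[(-1)·(-10) − 6·13] + [6·1 − 15·(-10)] + [15·20 − 21·1] + [21·13 − (-1)·20]| = 660, so the area is 330.
The number of boundary lattice points is Σ gcd(|Δx|,|Δy|) = gcd(7,23) + gcd(9,11) + gcd(6,19) + gcd(22,7) = 1+1+1+1 = 4.
Pick's theorem gives I = A − B/2 + 1 = 330 − 4/2 + 1 = 329.

329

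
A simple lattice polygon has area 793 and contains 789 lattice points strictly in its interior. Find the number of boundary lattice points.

Pick's theorem gives A = I + B/2 − 1, so B = 2(A − I + 1) = 2(793 − 789 + 1) = 10.

10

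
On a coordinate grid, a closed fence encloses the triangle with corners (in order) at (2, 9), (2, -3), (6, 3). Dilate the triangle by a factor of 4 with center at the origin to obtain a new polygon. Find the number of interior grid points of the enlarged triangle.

Using the shoelace formula, 2A = |(2·(-3) − 2·9) + (2·3 − 6·(-3)) + (6·9 − 2·3)| = 48, so the area is 24.
Summing gcd(|Δx|,|Δy|) over the edges gives the boundary count: gcd(0,12) + gcd(4,6) + gcd(4,6) = 12+2+2 = 16.
Scaling by 4 multiplies the area by 4² = 16 (so the new area is 384) and multiplies the boundary lattice-point count by 4, giving 64.
By Pick's theorem, the interior count of the dilated polygon is 384 − 64/2 + 1 = 353.

353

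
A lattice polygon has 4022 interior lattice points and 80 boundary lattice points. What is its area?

Pick's theorem states A = I + B/2 − 1, so A = 4022 + 80/2 − 1 = 4061.

4061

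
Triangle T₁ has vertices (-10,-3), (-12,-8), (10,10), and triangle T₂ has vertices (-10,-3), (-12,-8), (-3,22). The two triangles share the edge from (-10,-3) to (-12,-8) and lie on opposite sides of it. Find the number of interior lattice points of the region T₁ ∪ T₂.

The union is the simple quadrilateral with vertices (-10,-3), (10,10), (-12,-8), (-3,22) in order.
The shoelace formula gives twice the area as |((-10)·10 − 10·(-3)) + (10·(-8) − (-12)·10) + ((-12)·22 − (-3)·(-8)) + ((-3)·(-3) − (-10)·22)| = 89, so the area is 89/2.
Along each edge there are gcd(|Δx|,|Δy|)+1 lattice points, so counting each shared vertex once the boundary has gcd(20,13) + gcd(22,18) + gcd(9,30) + gcd(7,25) = 1+2+3+1 = 7.
By Pick's theorem I = A − B/2 + 1 = 89/2 − 7/2 + 1 = 42.

42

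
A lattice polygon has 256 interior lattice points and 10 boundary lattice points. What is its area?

By Pick's theorem, A = I + B/2 − 1 = 256 + 10/2 − 1 = 260.

260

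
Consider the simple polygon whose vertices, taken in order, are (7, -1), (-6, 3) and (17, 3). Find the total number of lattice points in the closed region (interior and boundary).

60

Using the shoelace formula, 2A = |[7·3 − (-6)·(-1)] + [(-6)·3 − 17·3] + [17·(-1) − 7·3]| = 92, so the area is 46.
Along each edge there are gcd(|Δx|,|Δy|)+1 lattice points, so counting each shared vertex once the boundary has gcd(13,4) + gcd(23,0) + gcd(10,4) = 1+23+2 = 26.
Pick's theorem gives I = A − B/2 + 1 = 46 − 26/2 + 1 = 34, so the closed region contains I + B = 34 + 26 = 60 lattice points.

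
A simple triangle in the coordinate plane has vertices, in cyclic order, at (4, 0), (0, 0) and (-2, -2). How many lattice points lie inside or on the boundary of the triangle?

9

Using the shoelace formula, 2A = |[4·0 − 0·0] + [0·(-2) − (-2)·0] + [(-2)·0 − 4·(-2)]| = 8, so the area is 4.
Summing gcd(|Δx|,|Δy|) over the edges gives the boundary count: gcd(4,0) + gcd(2,2) + gcd(6,2) = 4+2+2 = 8.
Pick's theorem gives I = A − B/2 + 1 = 4 − 8/2 + 1 = 1, so the closed region contains I + B = 1 + 8 = 9 lattice points.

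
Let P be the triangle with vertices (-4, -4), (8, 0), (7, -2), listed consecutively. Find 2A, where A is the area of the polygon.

By the shoelace formula, twice the signed area is |[(-4)·0 − 8·(-4)] + [8·(-2) − 7·0] + [7·(-4) − (-4)·(-2)]| = 20, so the area is 10.

20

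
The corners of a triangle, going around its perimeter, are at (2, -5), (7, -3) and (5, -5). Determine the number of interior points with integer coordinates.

Using the shoelace formula, 2A = |(2·(-3) − 7·(-5)) + (7·(-5) − 5·(-3)) + (5·(-5) − 2·(-5))| = 6, so the area is 3.
Summing gcd(|Δx|,|Δy|) over the edges gives the boundary count: gcd(5,2) + gcd(2,2) + gcd(3,0) = 1+2+3 = 6.
Pick's theorem gives I = A − B/2 + 1 = 3 − 6/2 + 1 = 1.

1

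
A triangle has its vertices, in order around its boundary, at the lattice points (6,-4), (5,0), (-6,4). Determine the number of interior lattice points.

The shoelace formula gives twice the area as |[6·0 − 5·(-4)] + [5·4 − (-6)·0] + [(-6)·(-4) − 6·4]| = 40, so the area is 20.
The number of boundary lattice points is Σ gcd(|Δx|,|Δy|) = gcd(1,4) + gcd(11,4) + gcd(12,8) = 1+1+4 = 6.
Pick's theorem gives I = A − B/2 + 1 = 20 − 6/2 + 1 = 18.

18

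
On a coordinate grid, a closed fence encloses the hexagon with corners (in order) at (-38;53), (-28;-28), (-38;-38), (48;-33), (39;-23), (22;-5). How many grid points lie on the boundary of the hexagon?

Summing gcd(|Δx|,|Δy|) over the edges gives the boundary count: gcd(10,81) + gcd(10,10) + gcd(86,5) + gcd(9,10) + gcd(17,18) + gcd(60,58) = 1+10+1+1+1+2 = 16.

16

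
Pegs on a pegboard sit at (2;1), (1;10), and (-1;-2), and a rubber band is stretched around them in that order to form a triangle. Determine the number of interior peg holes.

13

Using the shoelace formula, 2A = |[2·10 − 1·1] + [1·(-2) − (-1)·10] + [(-1)·1 − 2·(-2)]| = 30, so the area is 15.
Summing gcd(|Δx|,|Δy|) over the edges gives the boundary count: gcd(1,9) + gcd(2,12) + gcd(3,3) = 1+2+3 = 6.
By Pick's theorem A = I + B/2 − 1, so I = 15 − 6/2 + 1 = 13.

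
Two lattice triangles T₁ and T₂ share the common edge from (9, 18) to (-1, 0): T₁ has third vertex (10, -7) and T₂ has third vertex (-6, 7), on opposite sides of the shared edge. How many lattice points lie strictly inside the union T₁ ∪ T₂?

213

The union is the simple quadrilateral with vertices (9, 18), (10, -7), (-1, 0), (-6, 7) in order.
By the shoelace formula, twice the signed area is |[9·(-7) − 10·18] + [10·0 − (-1)·(-7)] + [(-1)·7 − (-6)·0] + [(-6)·18 − 9·7]| = 428, so the area is 214.
The number of boundary lattice points is Σ gcd(|Δx|,|Δy|) = gcd(1,25) + gcd(11,7) + gcd(5,7) + gcd(15,11) = 1+1+1+1 = 4.
By Pick's theorem I = A − B/2 + 1 = 214 − 4/2 + 1 = 213.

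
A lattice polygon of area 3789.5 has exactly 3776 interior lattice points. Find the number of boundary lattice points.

29

Pick's theorem gives A = I + B/2 − 1, so B = 2(A − I + 1) = 2(3789.5 − 3776 + 1) = 29.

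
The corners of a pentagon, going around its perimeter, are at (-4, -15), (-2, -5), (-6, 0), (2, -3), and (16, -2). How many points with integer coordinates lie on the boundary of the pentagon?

6

Summing gcd(|Δx|,|Δy|) over the edges gives the boundary count: gcd(2,10) + gcd(4,5) + gcd(8,3) + gcd(14,1) + gcd(20,13) = 2+1+1+1+1 = 6.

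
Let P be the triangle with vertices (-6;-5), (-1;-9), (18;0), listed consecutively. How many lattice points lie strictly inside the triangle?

Using the shoelace formula, 2A = |((-6)·(-9) − (-1)·(-5)) + ((-1)·0 − 18·(-9)) + (18·(-5) − (-6)·0)| = 121, so the area is 121/2.
Summing gcd(|Δx|,|Δy|) over the edges gives the boundary count: gcd(5,4) + gcd(19,9) + gcd(24,5) = 1+1+1 = 3.
By Pick's theorem A = I + B/2 − 1, so I = 121/2 − 3/2 + 1 = 60.

60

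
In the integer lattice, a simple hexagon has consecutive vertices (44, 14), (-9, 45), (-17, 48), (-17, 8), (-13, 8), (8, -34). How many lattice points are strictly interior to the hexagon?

2498

The shoelace formula gives twice the area as |(44·45 − (-9)·14) + ((-9)·48 − (-17)·45) + ((-17)·8 − (-17)·48) + ((-17)·8 − (-13)·8) + ((-13)·(-34) − 8·8) + (8·14 − 44·(-34))| = 5073, so the area is 5073/2.
Summing gcd(|Δx|,|Δy|) over the edges gives the boundary count: gcd(53,31) + gcd(8,3) + gcd(0,40) + gcd(4,0) + gcd(21,42) + gcd(36,48) = 1+1+40+4+21+12 = 79.
By Pick's theorem A = I + B/2 − 1, so I = 5073/2 − 79/2 + 1 = 2498.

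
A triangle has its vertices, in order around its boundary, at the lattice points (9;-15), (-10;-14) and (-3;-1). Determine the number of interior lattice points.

126

The shoelace formula gives twice the area as |[9·(-14) − (-10)·(-15)] + [(-10)·(-1) − (-3)·(-14)] + [(-3)·(-15) − 9·(-1)]| = 254, so the area is 127.
Along each edge there are gcd(|Δx|,|Δy|)+1 lattice points, so counting each shared vertex once the boundary has gcd(19,1) + gcd(7,13) + gcd(12,14) = 1+1+2 = 4.
Pick's theorem gives I = A − B/2 + 1 = 127 − 4/2 + 1 = 126.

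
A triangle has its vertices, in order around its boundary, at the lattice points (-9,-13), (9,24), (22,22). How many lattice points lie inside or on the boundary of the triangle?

The shoelace formula gives twice the area as |[(-9)·24 − 9·(-13)] + [9·22 − 22·24] + [22·(-13) − (-9)·22]| = 517, so the area is 517/2.
The number of boundary lattice points is Σ gcd(|Δx|,|Δy|) = gcd(18,37) + gcd(13,2) + gcd(31,35) = 1+1+1 = 3.
Pick's theorem gives I = A − B/2 + 1 = 517/2 − 3/2 + 1 = 258, so the closed region contains I + B = 258 + 3 = 261 lattice points.

261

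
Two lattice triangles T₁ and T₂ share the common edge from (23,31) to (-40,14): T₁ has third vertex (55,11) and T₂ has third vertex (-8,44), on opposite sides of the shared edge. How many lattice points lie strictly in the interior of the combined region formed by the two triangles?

1572

The union is the simple quadrilateral with vertices (23,31), (55,11), (-40,14), (-8,44) in order.
The shoelace formula gives twice the area as |[23·11 − 55·31] + [55·14 − (-40)·11] + [(-40)·44 − (-8)·14] + [(-8)·31 − 23·44]| = 3150, so the area is 1575.
Summing gcd(|Δx|,|Δy|) over the edges gives the boundary count: gcd(32,20) + gcd(95,3) + gcd(32,30) + gcd(31,13) = 4+1+2+1 = 8.
By Pick's theorem I = A − B/2 + 1 = 1575 − 8/2 + 1 = 1572.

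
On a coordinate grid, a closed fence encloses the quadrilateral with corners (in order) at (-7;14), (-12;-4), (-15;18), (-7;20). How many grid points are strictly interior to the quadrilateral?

The shoelace formula gives twice the area as |[(-7)·(-4) − (-12)·14] + [(-12)·18 − (-15)·(-4)] + [(-15)·20 − (-7)·18] + [(-7)·14 − (-7)·20]| = 212, so the area is 106.
The number of boundary lattice points is Σ gcd(|Δx|,|Δy|) = gcd(5,18) + gcd(3,22) + gcd(8,2) + gcd(0,6) = 1+1+2+6 = 10.
By Pick's theorem A = I + B/2 − 1, so I = 106 − 10/2 + 1 = 102.

102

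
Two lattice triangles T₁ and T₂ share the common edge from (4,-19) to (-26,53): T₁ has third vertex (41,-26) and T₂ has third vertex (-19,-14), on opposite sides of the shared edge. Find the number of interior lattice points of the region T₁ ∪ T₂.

The union is the simple quadrilateral with vertices (4,-19), (41,-26), (-26,53), (-19,-14) in order.
The shoelace formula gives twice the area as |[4·(-26) − 41·(-19)] + [41·53 − (-26)·(-26)] + [(-26)·(-14) − (-19)·53] + [(-19)·(-19) − 4·(-14)]| = 3960, so the area is 1980.
Along each edge there are gcd(|Δx|,|Δy|)+1 lattice points, so counting each shared vertex once the boundary has gcd(37,7) + gcd(67,79) + gcd(7,67) + gcd(23,5) = 1+1+1+1 = 4.
By Pick's theorem I = A − B/2 + 1 = 1980 − 4/2 + 1 = 1979.

1979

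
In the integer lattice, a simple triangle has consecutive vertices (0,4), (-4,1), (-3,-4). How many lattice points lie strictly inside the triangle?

11

The shoelace formula gives twice the area as |[0·1 − (-4)·4] + [(-4)·(-4) − (-3)·1] + [(-3)·4 − 0·(-4)]| = 23, so the area is 11.5.
Summing gcd(|Δx|,|Δy|) over the edges gives the boundary count: gcd(4,3) + gcd(1,5) + gcd(3,8) = 1+1+1 = 3.
By Pick's theorem A = I + B/2 − 1, so I = 11.5 − 3/2 + 1 = 11.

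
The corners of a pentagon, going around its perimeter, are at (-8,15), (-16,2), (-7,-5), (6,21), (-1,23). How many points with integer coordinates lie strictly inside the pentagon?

By the shoelace formula, twice the signed area is |((-8)·2 − (-16)·15) + ((-16)·(-5) − (-7)·2) + ((-7)·21 − 6·(-5)) + (6·23 − (-1)·21) + ((-1)·15 − (-8)·23)| = 529, so the area is 529/2.
Summing gcd(|Δx|,|Δy|) over the edges gives the boundary count: gcd(8,13) + gcd(9,7) + gcd(13,26) + gcd(7,2) + gcd(7,8) = 1+1+13+1+1 = 17.
By Pick's theorem A = I + B/2 − 1, so I = 529/2 − 17/2 + 1 = 257.

257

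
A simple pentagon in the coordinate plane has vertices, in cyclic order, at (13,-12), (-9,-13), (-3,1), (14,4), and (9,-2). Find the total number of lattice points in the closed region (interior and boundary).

253

The shoelace formula gives twice the area as |(13·(-13) − (-9)·(-12)) + ((-9)·1 − (-3)·(-13)) + ((-3)·4 − 14·1) + (14·(-2) − 9·4) + (9·(-12) − 13·(-2))| = 497, so the area is 497/2.
The number of boundary lattice points is Σ gcd(|Δx|,|Δy|) = gcd(22,1) + gcd(6,14) + gcd(17,3) + gcd(5,6) + gcd(4,10) = 1+2+1+1+2 = 7.
Pick's theorem gives I = A − B/2 + 1 = 497/2 − 7/2 + 1 = 246, so the closed region contains I + B = 246 + 7 = 253 lattice points.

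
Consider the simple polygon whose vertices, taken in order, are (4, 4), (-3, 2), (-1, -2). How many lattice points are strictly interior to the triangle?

The shoelace formula gives twice the area as |(4·2 − (-3)·4) + ((-3)·(-2) − (-1)·2) + ((-1)·4 − 4·(-2))| = 32, so the area is 16.
Summing gcd(|Δx|,|Δy|) over the edges gives the boundary count: gcd(7,2) + gcd(2,4) + gcd(5,6) = 1+2+1 = 4.
Pick's theorem gives I = A − B/2 + 1 = 16 − 4/2 + 1 = 15.

15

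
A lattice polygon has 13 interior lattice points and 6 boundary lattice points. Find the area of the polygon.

Pick's theorem states A = I + B/2 − 1, so A = 13 + 6/2 − 1 = 15.

15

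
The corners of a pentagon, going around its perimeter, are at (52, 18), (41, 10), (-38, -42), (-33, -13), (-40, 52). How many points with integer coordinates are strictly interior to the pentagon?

The shoelace formula gives twice the area as |[52·10 − 41·18] + [41·(-42) − (-38)·10] + [(-38)·(-13) − (-33)·(-42)] + [(-33)·52 − (-40)·(-13)] + [(-40)·18 − 52·52]| = 8112, so the area is 4056.
Along each edge there are gcd(|Δx|,|Δy|)+1 lattice points, so counting each shared vertex once the boundary has gcd(11,8) + gcd(79,52) + gcd(5,29) + gcd(7,65) + gcd(92,34) = 1+1+1+1+2 = 6.
By Pick's theorem A = I + B/2 − 1, so I = 4056 − 6/2 + 1 = 4054.

4054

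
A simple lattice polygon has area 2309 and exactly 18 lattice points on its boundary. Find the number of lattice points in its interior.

2301

From Pick's theorem, I = A − B/2 + 1 = 2309 − 18/2 + 1 = 2301.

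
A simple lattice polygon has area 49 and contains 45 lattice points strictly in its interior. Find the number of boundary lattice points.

10

Pick's theorem gives A = I + B/2 − 1, so B = 2(A − I + 1) = 2(49 − 45 + 1) = 10.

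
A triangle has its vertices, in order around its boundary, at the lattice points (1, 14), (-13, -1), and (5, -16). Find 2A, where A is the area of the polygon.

Using the shoelace formula, 2A = |[1·(-1) − (-13)·14] + [(-13)·(-16) − 5·(-1)] + [5·14 − 1·(-16)]| = 480, so the area is 240.

480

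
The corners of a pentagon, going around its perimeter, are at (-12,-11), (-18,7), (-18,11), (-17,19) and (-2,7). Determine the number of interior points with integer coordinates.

Using the shoelace formula, 2A = |[(-12)·7 − (-18)·(-11)] + [(-18)·11 − (-18)·7] + [(-18)·19 − (-17)·11] + [(-17)·7 − (-2)·19] + [(-2)·(-11) − (-12)·7]| = 484, so the area is 242.
Summing gcd(|Δx|,|Δy|) over the edges gives the boundary count: gcd(6,18) + gcd(0,4) + gcd(1,8) + gcd(15,12) + gcd(10,18) = 6+4+1+3+2 = 16.
Pick's theorem gives I = A − B/2 + 1 = 242 − 16/2 + 1 = 235.

235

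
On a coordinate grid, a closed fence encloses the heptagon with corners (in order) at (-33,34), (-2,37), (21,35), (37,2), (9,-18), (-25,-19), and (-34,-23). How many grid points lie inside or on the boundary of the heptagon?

3278

Using the shoelace formula, 2A = |[(-33)·37 − (-2)·34] + [(-2)·35 − 21·37] + [21·2 − 37·35] + [37·(-18) − 9·2] + [9·(-19) − (-25)·(-18)] + [(-25)·(-23) − (-34)·(-19)] + [(-34)·34 − (-33)·(-23)]| = 6544, so the area is 3272.
The number of boundary lattice points is Σ gcd(|Δx|,|Δy|) = gcd(31,3) + gcd(23,2) + gcd(16,33) + gcd(28,20) + gcd(34,1) + gcd(9,4) + gcd(1,57) = 1+1+1+4+1+1+1 = 10.
Pick's theorem gives I = A − B/2 + 1 = 3272 − 10/2 + 1 = 3268, so the closed region contains I + B = 3268 + 10 = 3278 lattice points.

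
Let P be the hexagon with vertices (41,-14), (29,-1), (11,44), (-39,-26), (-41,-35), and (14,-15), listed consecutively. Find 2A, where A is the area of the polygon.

4905

Using the shoelace formula, 2A = |(41·(-1) − 29·(-14)) + (29·44 − 11·(-1)) + (11·(-26) − (-39)·44) + ((-39)·(-35) − (-41)·(-26)) + ((-41)·(-15) − 14·(-35)) + (14·(-14) − 41·(-15))| = 4905, so the area is 2452.5.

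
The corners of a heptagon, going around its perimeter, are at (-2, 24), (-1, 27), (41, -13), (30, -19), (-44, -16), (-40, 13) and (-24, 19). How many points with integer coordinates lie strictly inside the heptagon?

2510

Using the shoelace formula, 2A = |[(-2)·27 − (-1)·24] + [(-1)·(-13) − 41·27] + [41·(-19) − 30·(-13)] + [30·(-16) − (-44)·(-19)] + [(-44)·13 − (-40)·(-16)] + [(-40)·19 − (-24)·13] + [(-24)·24 − (-2)·19]| = 5027, so the area is 2513.5.
Summing gcd(|Δx|,|Δy|) over the edges gives the boundary count: gcd(1,3) + gcd(42,40) + gcd(11,6) + gcd(74,3) + gcd(4,29) + gcd(16,6) + gcd(22,5) = 1+2+1+1+1+2+1 = 9.
By Pick's theorem A = I + B/2 − 1, so I = 2513.5 − 9/2 + 1 = 2510.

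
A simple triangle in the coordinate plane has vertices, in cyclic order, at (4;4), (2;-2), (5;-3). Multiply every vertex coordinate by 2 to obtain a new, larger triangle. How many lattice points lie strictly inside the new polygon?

37

By the shoelace formula, twice the signed area is |(4·(-2) − 2·4) + (2·(-3) − 5·(-2)) + (5·4 − 4·(-3))| = 20, so the area is 10.
Along each edge there are gcd(|Δx|,|Δy|)+1 lattice points, so counting each shared vertex once the boundary has gcd(2,6) + gcd(3,1) + gcd(1,7) = 2+1+1 = 4.
Scaling by 2 multiplies the area by 2² = 4 (so the new area is 40) and multiplies the boundary lattice-point count by 2, giving 8.
By Pick's theorem, the interior count of the dilated polygon is 40 − 8/2 + 1 = 37.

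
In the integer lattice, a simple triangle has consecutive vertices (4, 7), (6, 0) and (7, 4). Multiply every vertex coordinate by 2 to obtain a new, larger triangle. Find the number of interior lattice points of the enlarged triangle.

The shoelace formula gives twice the area as |[4·0 − 6·7] + [6·4 − 7·0] + [7·7 − 4·4]| = 15, so the area is 15/2.
Along each edge there are gcd(|Δx|,|Δy|)+1 lattice points, so counting each shared vertex once the boundary has gcd(2,7) + gcd(1,4) + gcd(3,3) = 1+1+3 = 5.
Scaling by 2 multiplies the area by 2² = 4 (so the new area is 30) and multiplies the boundary lattice-point count by 2, giving 10.
By Pick's theorem, the interior count of the dilated polygon is 30 − 10/2 + 1 = 26.

26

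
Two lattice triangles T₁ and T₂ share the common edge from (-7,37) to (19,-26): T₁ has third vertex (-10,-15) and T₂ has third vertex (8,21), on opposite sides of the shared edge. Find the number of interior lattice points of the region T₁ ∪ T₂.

1034

The union is the simple quadrilateral with vertices (-7,37), (-10,-15), (19,-26), (8,21) in order.
By the shoelace formula, twice the signed area is |((-7)·(-15) − (-10)·37) + ((-10)·(-26) − 19·(-15)) + (19·21 − 8·(-26)) + (8·37 − (-7)·21)| = 2070, so the area is 1035.
Summing gcd(|Δx|,|Δy|) over the edges gives the boundary count: gcd(3,52) + gcd(29,11) + gcd(11,47) + gcd(15,16) = 1+1+1+1 = 4.
By Pick's theorem I = A − B/2 + 1 = 1035 − 4/2 + 1 = 1034.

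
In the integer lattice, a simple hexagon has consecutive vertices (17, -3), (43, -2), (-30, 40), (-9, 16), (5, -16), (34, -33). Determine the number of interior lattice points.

The shoelace formula gives twice the area as |(17·(-2) − 43·(-3)) + (43·40 − (-30)·(-2)) + ((-30)·16 − (-9)·40) + ((-9)·(-16) − 5·16) + (5·(-33) − 34·(-16)) + (34·(-3) − 17·(-33))| = 2537, so the area is 1268.5.
Along each edge there are gcd(|Δx|,|Δy|)+1 lattice points, so counting each shared vertex once the boundary has gcd(26,1) + gcd(73,42) + gcd(21,24) + gcd(14,32) + gcd(29,17) + gcd(17,30) = 1+1+3+2+1+1 = 9.
By Pick's theorem A = I + B/2 − 1, so I = 1268.5 − 9/2 + 1 = 1265.

1265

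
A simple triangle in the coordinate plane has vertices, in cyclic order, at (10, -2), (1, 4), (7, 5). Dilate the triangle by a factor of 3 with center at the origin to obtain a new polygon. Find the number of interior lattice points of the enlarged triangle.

196

The shoelace formula gives twice the area as |[10·4 − 1·(-2)] + [1·5 − 7·4] + [7·(-2) − 10·5]| = 45, so the area is 22.5.
Summing gcd(|Δx|,|Δy|) over the edges gives the boundary count: gcd(9,6) + gcd(6,1) + gcd(3,7) = 3+1+1 = 5.
Scaling by 3 multiplies the area by 3² = 9 (so the new area is 202.5) and multiplies the boundary lattice-point count by 3, giving 15.
By Pick's theorem, the interior count of the dilated polygon is 202.5 − 15/2 + 1 = 196.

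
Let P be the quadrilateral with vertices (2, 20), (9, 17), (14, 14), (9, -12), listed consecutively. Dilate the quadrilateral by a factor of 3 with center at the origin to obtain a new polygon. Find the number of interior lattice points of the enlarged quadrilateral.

By the shoelace formula, twice the signed area is |(2·17 − 9·20) + (9·14 − 14·17) + (14·(-12) − 9·14) + (9·20 − 2·(-12))| = 348, so the area is 174.
Along each edge there are gcd(|Δx|,|Δy|)+1 lattice points, so counting each shared vertex once the boundary has gcd(7,3) + gcd(5,3) + gcd(5,26) + gcd(7,32) = 1+1+1+1 = 4.
Scaling by 3 multiplies the area by 3² = 9 (so the new area is 1566) and multiplies the boundary lattice-point count by 3, giving 12.
By Pick's theorem, the interior count of the dilated polygon is 1566 − 12/2 + 1 = 1561.

1561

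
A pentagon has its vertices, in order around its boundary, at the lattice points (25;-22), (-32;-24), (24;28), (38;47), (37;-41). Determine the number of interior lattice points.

By the shoelace formula, twice the signed area is |[25·(-24) − (-32)·(-22)] + [(-32)·28 − 24·(-24)] + [24·47 − 38·28] + [38·(-41) − 37·47] + [37·(-22) − 25·(-41)]| = 4646, so the area is 2323.
Summing gcd(|Δx|,|Δy|) over the edges gives the boundary count: gcd(57,2) + gcd(56,52) + gcd(14,19) + gcd(1,88) + gcd(12,19) = 1+4+1+1+1 = 8.
By Pick's theorem A = I + B/2 − 1, so I = 2323 − 8/2 + 1 = 2320.

2320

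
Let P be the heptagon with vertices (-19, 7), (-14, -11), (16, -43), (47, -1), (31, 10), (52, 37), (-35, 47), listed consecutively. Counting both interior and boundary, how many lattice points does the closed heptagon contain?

4312

Using the shoelace formula, 2A = |[(-19)·(-11) − (-14)·7] + [(-14)·(-43) − 16·(-11)] + [16·(-1) − 47·(-43)] + [47·10 − 31·(-1)] + [31·37 − 52·10] + [52·47 − (-35)·37] + [(-35)·7 − (-19)·47]| = 8605, so the area is 4302.5.
Along each edge there are gcd(|Δx|,|Δy|)+1 lattice points, so counting each shared vertex once the boundary has gcd(5,18) + gcd(30,32) + gcd(31,42) + gcd(16,11) + gcd(21,27) + gcd(87,10) + gcd(16,40) = 1+2+1+1+3+1+8 = 17.
Pick's theorem gives I = A − B/2 + 1 = 4302.5 − 17/2 + 1 = 4295, so the closed region contains I + B = 4295 + 17 = 4312 lattice points.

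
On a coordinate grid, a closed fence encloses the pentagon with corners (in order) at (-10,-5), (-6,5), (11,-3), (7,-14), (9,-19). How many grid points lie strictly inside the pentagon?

244

The shoelace formula gives twice the area as |((-10)·5 − (-6)·(-5)) + ((-6)·(-3) − 11·5) + (11·(-14) − 7·(-3)) + (7·(-19) − 9·(-14)) + (9·(-5) − (-10)·(-19))| = 492, so the area is 246.
The number of boundary lattice points is Σ gcd(|Δx|,|Δy|) = gcd(4,10) + gcd(17,8) + gcd(4,11) + gcd(2,5) + gcd(19,14) = 2+1+1+1+1 = 6.
Pick's theorem gives I = A − B/2 + 1 = 246 − 6/2 + 1 = 244.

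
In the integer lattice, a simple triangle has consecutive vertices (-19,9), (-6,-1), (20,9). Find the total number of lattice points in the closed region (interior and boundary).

217

By the shoelace formula, twice the signed area is |[(-19)·(-1) − (-6)·9] + [(-6)·9 − 20·(-1)] + [20·9 − (-19)·9]| = 390, so the area is 195.
Along each edge there are gcd(|Δx|,|Δy|)+1 lattice points, so counting each shared vertex once the boundary has gcd(13,10) + gcd(26,10) + gcd(39,0) = 1+2+39 = 42.
Pick's theorem gives I = A − B/2 + 1 = 195 − 42/2 + 1 = 175, so the closed region contains I + B = 175 + 42 = 217 lattice points.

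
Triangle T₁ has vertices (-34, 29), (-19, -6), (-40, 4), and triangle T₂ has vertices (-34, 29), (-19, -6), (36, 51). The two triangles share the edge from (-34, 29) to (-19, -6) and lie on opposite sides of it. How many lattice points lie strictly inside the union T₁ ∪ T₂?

The union is the simple quadrilateral with vertices (-34, 29), (-40, 4), (-19, -6), (36, 51) in order.
By the shoelace formula, twice the signed area is |[(-34)·4 − (-40)·29] + [(-40)·(-6) − (-19)·4] + [(-19)·51 − 36·(-6)] + [36·29 − (-34)·51]| = 3365, so the area is 3365/2.
The number of boundary lattice points is Σ gcd(|Δx|,|Δy|) = gcd(6,25) + gcd(21,10) + gcd(55,57) + gcd(70,22) = 1+1+1+2 = 5.
By Pick's theorem I = A − B/2 + 1 = 3365/2 − 5/2 + 1 = 1681.

1681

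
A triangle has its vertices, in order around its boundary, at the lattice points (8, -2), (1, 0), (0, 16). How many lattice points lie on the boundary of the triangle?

Summing gcd(|Δx|,|Δy|) over the edges gives the boundary count: gcd(7,2) + gcd(1,16) + gcd(8,18) = 1+1+2 = 4.

4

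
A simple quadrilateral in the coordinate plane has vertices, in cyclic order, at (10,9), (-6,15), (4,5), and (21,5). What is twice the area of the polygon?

168

By the shoelace formula, twice the signed area is |(10·15 − (-6)·9) + ((-6)·5 − 4·15) + (4·5 − 21·5) + (21·9 − 10·5)| = 168, so the area is 84.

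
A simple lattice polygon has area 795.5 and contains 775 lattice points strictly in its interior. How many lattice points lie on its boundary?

Pick's theorem gives A = I + B/2 − 1, so B = 2(A − I + 1) = 2(795.5 − 775 + 1) = 43.

43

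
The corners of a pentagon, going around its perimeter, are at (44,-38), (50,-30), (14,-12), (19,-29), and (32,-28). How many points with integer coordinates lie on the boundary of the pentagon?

24

Along each edge there are gcd(|Δx|,|Δy|)+1 lattice points, so counting each shared vertex once the boundary has gcd(6,8) + gcd(36,18) + gcd(5,17) + gcd(13,1) + gcd(12,10) = 2+18+1+1+2 = 24.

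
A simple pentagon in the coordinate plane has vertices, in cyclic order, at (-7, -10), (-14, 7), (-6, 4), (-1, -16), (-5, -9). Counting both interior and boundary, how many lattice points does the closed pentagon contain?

99

Using the shoelace formula, 2A = |[(-7)·7 − (-14)·(-10)] + [(-14)·4 − (-6)·7] + [(-6)·(-16) − (-1)·4] + [(-1)·(-9) − (-5)·(-16)] + [(-5)·(-10) − (-7)·(-9)]| = 187, so the area is 187/2.
The number of boundary lattice points is Σ gcd(|Δx|,|Δy|) = gcd(7,17) + gcd(8,3) + gcd(5,20) + gcd(4,7) + gcd(2,1) = 1+1+5+1+1 = 9.
Pick's theorem gives I = A − B/2 + 1 = 187/2 − 9/2 + 1 = 90, so the closed region contains I + B = 90 + 9 = 99 lattice points.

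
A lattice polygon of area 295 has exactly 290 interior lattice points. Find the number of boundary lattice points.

Pick's theorem gives A = I + B/2 − 1, so B = 2(A − I + 1) = 2(295 − 290 + 1) = 12.

12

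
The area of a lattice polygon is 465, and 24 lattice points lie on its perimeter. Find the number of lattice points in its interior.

Pick's theorem A = I + B/2 − 1 rearranges to I = A − B/2 + 1 = 465 − 24/2 + 1 = 454.

454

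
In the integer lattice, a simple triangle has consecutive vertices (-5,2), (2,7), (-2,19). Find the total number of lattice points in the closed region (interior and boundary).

By the shoelace formula, twice the signed area is |((-5)·7 − 2·2) + (2·19 − (-2)·7) + ((-2)·2 − (-5)·19)| = 104, so the area is 52.
The number of boundary lattice points is Σ gcd(|Δx|,|Δy|) = gcd(7,5) + gcd(4,12) + gcd(3,17) = 1+4+1 = 6.
Pick's theorem gives I = A − B/2 + 1 = 52 − 6/2 + 1 = 50, so the closed region contains I + B = 50 + 6 = 56 lattice points.

56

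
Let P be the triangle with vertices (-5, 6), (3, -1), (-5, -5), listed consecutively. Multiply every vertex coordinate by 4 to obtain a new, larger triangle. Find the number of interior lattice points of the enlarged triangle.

673

The shoelace formula gives twice the area as |[(-5)·(-1) − 3·6] + [3·(-5) − (-5)·(-1)] + [(-5)·6 − (-5)·(-5)]| = 88, so the area is 44.
Summing gcd(|Δx|,|Δy|) over the edges gives the boundary count: gcd(8,7) + gcd(8,4) + gcd(0,11) = 1+4+11 = 16.
Scaling by 4 multiplies the area by 4² = 16 (so the new area is 704) and multiplies the boundary lattice-point count by 4, giving 64.
By Pick's theorem, the interior count of the dilated polygon is 704 − 64/2 + 1 = 673.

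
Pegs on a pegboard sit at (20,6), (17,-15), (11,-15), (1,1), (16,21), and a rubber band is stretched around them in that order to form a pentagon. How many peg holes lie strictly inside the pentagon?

385

The shoelace formula gives twice the area as |(20·(-15) − 17·6) + (17·(-15) − 11·(-15)) + (11·1 − 1·(-15)) + (1·21 − 16·1) + (16·6 − 20·21)| = 785, so the area is 392.5.
Along each edge there are gcd(|Δx|,|Δy|)+1 lattice points, so counting each shared vertex once the boundary has gcd(3,21) + gcd(6,0) + gcd(10,16) + gcd(15,20) + gcd(4,15) = 3+6+2+5+1 = 17.
Pick's theorem gives I = A − B/2 + 1 = 392.5 − 17/2 + 1 = 385.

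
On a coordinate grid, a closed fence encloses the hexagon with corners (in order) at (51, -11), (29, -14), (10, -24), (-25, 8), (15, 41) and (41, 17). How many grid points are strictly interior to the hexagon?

By the shoelace formula, twice the signed area is |[51·(-14) − 29·(-11)] + [29·(-24) − 10·(-14)] + [10·8 − (-25)·(-24)] + [(-25)·41 − 15·8] + [15·17 − 41·41] + [41·(-11) − 51·17]| = 5360, so the area is 2680.
The number of boundary lattice points is Σ gcd(|Δx|,|Δy|) = gcd(22,3) + gcd(19,10) + gcd(35,32) + gcd(40,33) + gcd(26,24) + gcd(10,28) = 1+1+1+1+2+2 = 8.
Pick's theorem gives I = A − B/2 + 1 = 2680 − 8/2 + 1 = 2677.

2677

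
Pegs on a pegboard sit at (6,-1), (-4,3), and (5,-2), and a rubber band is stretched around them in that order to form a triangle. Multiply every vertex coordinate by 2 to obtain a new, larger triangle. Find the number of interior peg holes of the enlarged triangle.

25

By the shoelace formula, twice the signed area is |(6·3 − (-4)·(-1)) + ((-4)·(-2) − 5·3) + (5·(-1) − 6·(-2))| = 14, so the area is 7.
The number of boundary lattice points is Σ gcd(|Δx|,|Δy|) = gcd(10,4) + gcd(9,5) + gcd(1,1) = 2+1+1 = 4.
Scaling by 2 multiplies the area by 2² = 4 (so the new area is 28) and multiplies the boundary lattice-point count by 2, giving 8.
By Pick's theorem, the interior count of the dilated polygon is 28 − 8/2 + 1 = 25.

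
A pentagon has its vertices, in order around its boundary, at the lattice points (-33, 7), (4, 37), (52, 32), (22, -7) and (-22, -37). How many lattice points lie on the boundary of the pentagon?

The number of boundary lattice points is Σ gcd(|Δx|,|Δy|) = gcd(37,30) + gcd(48,5) + gcd(30,39) + gcd(44,30) + gcd(11,44) = 1+1+3+2+11 = 18.

18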